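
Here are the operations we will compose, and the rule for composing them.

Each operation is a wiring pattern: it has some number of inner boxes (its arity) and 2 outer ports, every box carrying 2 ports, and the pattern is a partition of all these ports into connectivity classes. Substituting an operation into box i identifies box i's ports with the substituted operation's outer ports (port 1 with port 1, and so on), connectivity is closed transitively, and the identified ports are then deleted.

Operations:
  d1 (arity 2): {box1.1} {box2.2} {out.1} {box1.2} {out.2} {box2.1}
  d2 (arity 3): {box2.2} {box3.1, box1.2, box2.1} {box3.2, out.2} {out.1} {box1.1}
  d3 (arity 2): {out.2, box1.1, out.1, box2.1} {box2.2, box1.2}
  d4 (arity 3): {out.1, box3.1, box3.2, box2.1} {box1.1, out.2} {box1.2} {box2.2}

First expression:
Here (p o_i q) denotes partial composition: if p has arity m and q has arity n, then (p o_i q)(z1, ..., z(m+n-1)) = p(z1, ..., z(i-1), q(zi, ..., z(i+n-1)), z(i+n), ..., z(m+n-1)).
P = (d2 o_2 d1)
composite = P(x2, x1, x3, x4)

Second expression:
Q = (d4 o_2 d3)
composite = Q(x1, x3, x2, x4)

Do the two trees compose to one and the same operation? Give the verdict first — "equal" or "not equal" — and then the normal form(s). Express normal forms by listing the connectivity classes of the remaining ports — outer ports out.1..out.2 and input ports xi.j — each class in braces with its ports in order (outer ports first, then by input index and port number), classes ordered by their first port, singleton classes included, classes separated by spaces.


not equal; the first gives {out.1} {out.2, x4.2} {x1.1} {x1.2} {x2.1} {x2.2, x4.1} {x3.1} {x3.2} and the second {out.1, x2.1, x3.1, x4.1, x4.2} {out.2, x1.1} {x1.2} {x2.2, x3.2}


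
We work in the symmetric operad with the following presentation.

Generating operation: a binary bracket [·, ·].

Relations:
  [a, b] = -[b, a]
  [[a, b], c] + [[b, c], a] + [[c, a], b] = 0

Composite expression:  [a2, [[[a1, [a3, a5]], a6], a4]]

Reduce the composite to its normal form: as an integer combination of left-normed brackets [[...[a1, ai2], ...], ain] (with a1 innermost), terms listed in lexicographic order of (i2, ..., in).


Antisymmetry and Jacobi reduce to a1-anchored left-normed brackets.
Composite bracket: [a2, [[[a1, [a3, a5]], a6], a4]]
Each bracket splits as ab - ba, giving 32 signed words (2^5 = 32).
Keep just the words that open with a1:
  word a1a3a5a6a4a2 has sign -1, contributing -[[[[[a1, a3], a5], a6], a4], a2]
  word a1a5a3a6a4a2 has sign +1, contributing +[[[[[a1, a5], a3], a6], a4], a2]

-[[[[[a1, a3], a5], a6], a4], a2] + [[[[[a1, a5], a3], a6], a4], a2]


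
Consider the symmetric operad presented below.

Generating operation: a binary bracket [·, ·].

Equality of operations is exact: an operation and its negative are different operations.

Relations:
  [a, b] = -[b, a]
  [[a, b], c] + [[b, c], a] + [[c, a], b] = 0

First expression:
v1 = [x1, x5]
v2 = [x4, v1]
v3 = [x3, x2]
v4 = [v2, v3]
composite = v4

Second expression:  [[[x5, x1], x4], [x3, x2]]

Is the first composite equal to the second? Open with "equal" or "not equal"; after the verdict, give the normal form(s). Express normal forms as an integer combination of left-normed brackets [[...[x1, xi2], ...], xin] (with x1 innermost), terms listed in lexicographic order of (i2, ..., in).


equal; both compose to [[[[x1, x5], x4], x2], x3] - [[[[x1, x5], x4], x3], x2]

The first composite normalizes to [[[[x1, x5], x4], x2], x3] - [[[[x1, x5], x4], x3], x2]
The second composite normalizes to [[[[x1, x5], x4], x2], x3] - [[[[x1, x5], x4], x3], x2]
One common form — equal.


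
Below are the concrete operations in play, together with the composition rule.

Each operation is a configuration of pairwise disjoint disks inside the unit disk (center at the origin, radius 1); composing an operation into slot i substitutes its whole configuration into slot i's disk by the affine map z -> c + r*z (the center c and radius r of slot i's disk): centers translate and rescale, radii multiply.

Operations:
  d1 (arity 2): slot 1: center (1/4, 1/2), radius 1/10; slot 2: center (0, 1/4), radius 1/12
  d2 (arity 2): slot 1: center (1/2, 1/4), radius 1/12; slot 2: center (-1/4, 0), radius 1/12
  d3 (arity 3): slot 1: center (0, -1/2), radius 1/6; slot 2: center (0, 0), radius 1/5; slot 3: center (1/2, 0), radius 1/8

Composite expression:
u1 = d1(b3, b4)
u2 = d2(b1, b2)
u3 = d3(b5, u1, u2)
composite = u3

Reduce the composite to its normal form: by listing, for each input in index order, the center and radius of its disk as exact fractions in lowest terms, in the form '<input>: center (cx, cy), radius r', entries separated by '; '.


b1: center (9/16, 1/32), radius 1/96; b2: center (15/32, 0), radius 1/96; b3: center (1/20, 1/10), radius 1/50; b4: center (0, 1/20), radius 1/60; b5: center (0, -1/2), radius 1/6

Affine substitution under d3: radii multiply and b-centers shift.
for b5, the 1-step affine chain lands on center (0, -1/2), radius 1/6
for b3, the 2-step affine chain lands on center (1/20, 1/10), radius 1/50
for b4, the 2-step affine chain lands on center (0, 1/20), radius 1/60
for b1, the 2-step affine chain lands on center (9/16, 1/32), radius 1/96
for b2, the 2-step affine chain lands on center (15/32, 0), radius 1/96


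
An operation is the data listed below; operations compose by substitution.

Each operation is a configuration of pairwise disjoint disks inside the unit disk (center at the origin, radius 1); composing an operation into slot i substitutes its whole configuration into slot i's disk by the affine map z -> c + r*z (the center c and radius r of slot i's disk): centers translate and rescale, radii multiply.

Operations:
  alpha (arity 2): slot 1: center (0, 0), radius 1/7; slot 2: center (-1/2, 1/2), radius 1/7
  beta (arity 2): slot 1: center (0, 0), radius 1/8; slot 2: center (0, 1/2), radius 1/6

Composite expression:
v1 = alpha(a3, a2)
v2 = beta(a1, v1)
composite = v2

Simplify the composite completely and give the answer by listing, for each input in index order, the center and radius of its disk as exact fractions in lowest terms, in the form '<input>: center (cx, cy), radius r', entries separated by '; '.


a1: center (0, 0), radius 1/8; a2: center (-1/12, 7/12), radius 1/42; a3: center (0, 1/2), radius 1/42

Below beta, radii multiply path by path; the a-disk centers shift.
a1: after 1 affine step, its disk has center (0, 0), radius 1/8
a3: after 2 affine steps, its disk has center (0, 1/2), radius 1/42
a2: after 2 affine steps, its disk has center (-1/12, 7/12), radius 1/42


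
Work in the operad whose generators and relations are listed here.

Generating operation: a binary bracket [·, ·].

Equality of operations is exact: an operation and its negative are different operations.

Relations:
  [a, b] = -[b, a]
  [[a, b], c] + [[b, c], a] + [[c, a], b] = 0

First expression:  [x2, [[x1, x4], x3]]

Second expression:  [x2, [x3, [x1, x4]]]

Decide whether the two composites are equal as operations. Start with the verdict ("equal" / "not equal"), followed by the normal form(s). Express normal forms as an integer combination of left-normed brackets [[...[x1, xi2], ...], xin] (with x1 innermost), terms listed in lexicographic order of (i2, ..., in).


The first expression, normalized: -[[[x1, x4], x3], x2]
The second expression, normalized: [[[x1, x4], x3], x2]
Different reductions; not equal.

not equal — first -[[[x1, x4], x3], x2], second [[[x1, x4], x3], x2]


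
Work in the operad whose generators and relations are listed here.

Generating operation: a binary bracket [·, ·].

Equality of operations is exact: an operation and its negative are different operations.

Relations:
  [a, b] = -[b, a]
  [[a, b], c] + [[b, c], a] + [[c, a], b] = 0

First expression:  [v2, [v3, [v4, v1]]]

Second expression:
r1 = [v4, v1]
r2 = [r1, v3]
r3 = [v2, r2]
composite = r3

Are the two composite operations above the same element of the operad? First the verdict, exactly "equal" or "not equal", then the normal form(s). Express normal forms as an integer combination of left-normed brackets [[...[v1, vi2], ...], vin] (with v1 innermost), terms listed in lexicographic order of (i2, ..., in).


not equal; the first gives -[[[v1, v4], v3], v2] and the second [[[v1, v4], v3], v2]


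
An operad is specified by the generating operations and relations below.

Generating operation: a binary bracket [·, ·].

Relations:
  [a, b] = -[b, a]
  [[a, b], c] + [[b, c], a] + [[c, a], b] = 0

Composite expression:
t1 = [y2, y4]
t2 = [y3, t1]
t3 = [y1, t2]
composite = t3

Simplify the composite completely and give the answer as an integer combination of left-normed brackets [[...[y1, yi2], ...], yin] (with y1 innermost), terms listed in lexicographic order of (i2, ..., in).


Skip Jacobi rewriting: expand, keep y1-initial words, read off terms.
Composite bracket: [y1, [y3, [y2, y4]]]
Expanding via [a, b] = ab - ba: 8 signed words (2^3 = 8).
The y1-initial words carry the normal form:
  word y1y2y4y3 has sign -1, contributing -[[[y1, y2], y4], y3]
  word y1y3y2y4 has sign +1, contributing +[[[y1, y3], y2], y4]
  word y1y3y4y2 has sign -1, contributing -[[[y1, y3], y4], y2]
  word y1y4y2y3 has sign +1, contributing +[[[y1, y4], y2], y3]

-[[[y1, y2], y4], y3] + [[[y1, y3], y2], y4] - [[[y1, y3], y4], y2] + [[[y1, y4], y2], y3]


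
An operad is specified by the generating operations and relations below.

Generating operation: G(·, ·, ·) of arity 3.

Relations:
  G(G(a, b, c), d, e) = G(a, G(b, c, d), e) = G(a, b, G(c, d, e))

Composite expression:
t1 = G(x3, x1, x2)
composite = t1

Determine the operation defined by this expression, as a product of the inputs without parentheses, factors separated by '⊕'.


x3 ⊕ x1 ⊕ x2

Key point: G is associative — brackets drop, the x-order remains.
G(x3, x1, x2) spells out as x3 ⊕ x1 ⊕ x2


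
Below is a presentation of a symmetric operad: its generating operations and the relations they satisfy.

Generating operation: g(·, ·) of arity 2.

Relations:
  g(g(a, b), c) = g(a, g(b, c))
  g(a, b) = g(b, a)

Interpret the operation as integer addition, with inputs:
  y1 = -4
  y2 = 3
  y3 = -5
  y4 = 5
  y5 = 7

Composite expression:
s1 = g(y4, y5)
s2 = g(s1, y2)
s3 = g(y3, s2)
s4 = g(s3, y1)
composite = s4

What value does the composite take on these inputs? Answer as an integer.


g(y4, y5) = 12
g(g(y4, y5), y2) = 15
g(y3, g(g(y4, y5), y2)) = 10
g(g(y3, g(g(y4, y5), y2)), y1) = 6

6


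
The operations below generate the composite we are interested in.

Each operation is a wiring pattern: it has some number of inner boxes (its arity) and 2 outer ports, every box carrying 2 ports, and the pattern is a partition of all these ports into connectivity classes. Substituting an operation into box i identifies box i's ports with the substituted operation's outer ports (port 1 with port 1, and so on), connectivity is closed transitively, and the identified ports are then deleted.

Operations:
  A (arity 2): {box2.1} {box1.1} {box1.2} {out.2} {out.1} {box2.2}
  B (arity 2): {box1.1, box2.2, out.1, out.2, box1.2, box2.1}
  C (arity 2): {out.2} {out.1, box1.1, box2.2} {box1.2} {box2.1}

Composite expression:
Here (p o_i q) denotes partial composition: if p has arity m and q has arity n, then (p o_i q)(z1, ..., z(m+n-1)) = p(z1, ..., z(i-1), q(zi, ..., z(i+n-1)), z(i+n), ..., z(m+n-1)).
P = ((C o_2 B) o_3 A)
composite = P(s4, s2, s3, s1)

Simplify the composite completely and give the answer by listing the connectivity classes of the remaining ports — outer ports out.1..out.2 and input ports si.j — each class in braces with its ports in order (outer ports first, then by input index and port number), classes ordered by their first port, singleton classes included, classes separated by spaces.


Substituting into C glues patterns; closure does the rest.
stage A: inputs (s3, s1), connectivity {out.1} {out.2} {s1.1} {s1.2} {s3.1} {s3.2}, out.j its boundary
stage B: inputs (s2, s3, s1), connectivity {out.1, out.2, s2.1, s2.2} {s1.1} {s1.2} {s3.1} {s3.2}, out.j its boundary
stage C: inputs (s4, s2, s3, s1), connectivity {out.1, s2.1, s2.2, s4.1} {out.2} {s1.1} {s1.2} {s3.1} {s3.2} {s4.2}, out.j its boundary

{out.1, s2.1, s2.2, s4.1} {out.2} {s1.1} {s1.2} {s3.1} {s3.2} {s4.2}


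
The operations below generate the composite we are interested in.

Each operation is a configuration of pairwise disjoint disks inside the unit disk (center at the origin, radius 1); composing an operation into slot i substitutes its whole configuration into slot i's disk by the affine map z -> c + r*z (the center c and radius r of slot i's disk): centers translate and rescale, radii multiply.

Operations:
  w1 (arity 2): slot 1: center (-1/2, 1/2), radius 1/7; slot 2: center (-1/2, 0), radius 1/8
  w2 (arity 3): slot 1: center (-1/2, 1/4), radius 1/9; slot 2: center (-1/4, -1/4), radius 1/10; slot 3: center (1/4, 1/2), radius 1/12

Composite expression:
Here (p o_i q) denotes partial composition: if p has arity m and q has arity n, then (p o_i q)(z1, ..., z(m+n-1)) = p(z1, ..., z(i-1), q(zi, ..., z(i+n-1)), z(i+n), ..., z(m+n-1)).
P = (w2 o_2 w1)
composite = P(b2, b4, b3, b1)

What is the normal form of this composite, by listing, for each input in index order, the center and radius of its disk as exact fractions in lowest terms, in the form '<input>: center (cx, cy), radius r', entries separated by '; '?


b1: center (1/4, 1/2), radius 1/12; b2: center (-1/2, 1/4), radius 1/9; b3: center (-3/10, -1/4), radius 1/80; b4: center (-3/10, -1/5), radius 1/70

Only the slot chain above each b matters under w2; compose those maps.
input b2: composing its 1 substitution step yields center (-1/2, 1/4), radius 1/9
input b4: composing its 2 substitution steps yields center (-3/10, -1/5), radius 1/70
input b3: composing its 2 substitution steps yields center (-3/10, -1/4), radius 1/80
input b1: composing its 1 substitution step yields center (1/4, 1/2), radius 1/12


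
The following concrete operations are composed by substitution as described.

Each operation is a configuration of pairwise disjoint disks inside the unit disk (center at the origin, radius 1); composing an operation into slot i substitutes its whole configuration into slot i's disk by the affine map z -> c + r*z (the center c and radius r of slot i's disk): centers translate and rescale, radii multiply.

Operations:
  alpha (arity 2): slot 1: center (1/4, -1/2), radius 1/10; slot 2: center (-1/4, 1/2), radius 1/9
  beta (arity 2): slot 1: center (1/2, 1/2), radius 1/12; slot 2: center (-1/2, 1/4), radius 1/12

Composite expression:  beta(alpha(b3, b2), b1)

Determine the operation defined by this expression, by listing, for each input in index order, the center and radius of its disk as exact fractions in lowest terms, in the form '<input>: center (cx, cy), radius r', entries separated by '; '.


b1: center (-1/2, 1/4), radius 1/12; b2: center (23/48, 13/24), radius 1/108; b3: center (25/48, 11/24), radius 1/120

Nesting under beta composes maps z -> c + r*z down each b-path.
b3: after 2 affine steps, its disk has center (25/48, 11/24), radius 1/120
b2: after 2 affine steps, its disk has center (23/48, 13/24), radius 1/108
b1: after 1 affine step, its disk has center (-1/2, 1/4), radius 1/12


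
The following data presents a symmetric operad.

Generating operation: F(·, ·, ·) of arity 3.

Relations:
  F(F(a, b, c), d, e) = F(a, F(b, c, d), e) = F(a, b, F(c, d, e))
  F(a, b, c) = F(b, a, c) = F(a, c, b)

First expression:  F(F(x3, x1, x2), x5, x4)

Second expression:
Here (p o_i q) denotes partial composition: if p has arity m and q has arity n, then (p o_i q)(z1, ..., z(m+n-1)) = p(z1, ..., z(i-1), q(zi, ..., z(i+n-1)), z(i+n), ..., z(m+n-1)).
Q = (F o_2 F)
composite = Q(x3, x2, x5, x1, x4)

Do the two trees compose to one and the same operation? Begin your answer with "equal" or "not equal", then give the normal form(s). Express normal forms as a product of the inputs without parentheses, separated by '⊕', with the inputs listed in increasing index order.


equal; both compose to x1 ⊕ x2 ⊕ x3 ⊕ x4 ⊕ x5

In normal form, the first expression is x1 ⊕ x2 ⊕ x3 ⊕ x4 ⊕ x5
In normal form, the second expression is x1 ⊕ x2 ⊕ x3 ⊕ x4 ⊕ x5
The normal forms match — equal.


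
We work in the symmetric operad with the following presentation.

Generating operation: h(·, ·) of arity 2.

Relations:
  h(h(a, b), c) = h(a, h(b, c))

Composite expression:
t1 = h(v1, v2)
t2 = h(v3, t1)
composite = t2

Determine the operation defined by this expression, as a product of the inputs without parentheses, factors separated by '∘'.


Under associativity of h, the answer is the v's in reading order.
h(v1, v2) linearizes to v1 ∘ v2
h(v3, h(v1, v2)) linearizes to v3 ∘ v1 ∘ v2

v3 ∘ v1 ∘ v2


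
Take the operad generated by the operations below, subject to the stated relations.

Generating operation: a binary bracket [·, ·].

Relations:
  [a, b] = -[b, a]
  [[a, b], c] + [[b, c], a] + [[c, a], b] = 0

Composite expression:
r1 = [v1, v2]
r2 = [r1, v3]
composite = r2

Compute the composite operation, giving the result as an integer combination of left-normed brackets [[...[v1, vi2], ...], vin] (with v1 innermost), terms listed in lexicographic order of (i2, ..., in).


Skip Jacobi rewriting: expand, keep v1-initial words, read off terms.
Composite bracket: [[v1, v2], v3]
Under [a, b] = ab - ba we get 4 signed associative words (2^2 = 4).
Only words starting with v1 matter:
  sign of v1v2v3 is +1, so it contributes +[[v1, v2], v3]

[[v1, v2], v3]


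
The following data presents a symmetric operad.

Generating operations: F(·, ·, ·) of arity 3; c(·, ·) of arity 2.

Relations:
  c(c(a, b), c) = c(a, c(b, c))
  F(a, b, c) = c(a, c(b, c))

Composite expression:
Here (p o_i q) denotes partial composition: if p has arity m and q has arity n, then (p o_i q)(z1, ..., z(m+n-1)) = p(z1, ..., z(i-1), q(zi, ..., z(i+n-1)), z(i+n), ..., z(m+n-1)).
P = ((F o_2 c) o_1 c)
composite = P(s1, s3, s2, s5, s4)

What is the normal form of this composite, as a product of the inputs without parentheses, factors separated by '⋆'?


s1 ⋆ s3 ⋆ s2 ⋆ s5 ⋆ s4

Under associativity of F, the answer is the s's in reading order.
c(s1, s3) collapses to s1 ⋆ s3
c(s2, s5) collapses to s2 ⋆ s5
F(c(s1, s3), c(s2, s5), s4) collapses to s1 ⋆ s3 ⋆ s2 ⋆ s5 ⋆ s4


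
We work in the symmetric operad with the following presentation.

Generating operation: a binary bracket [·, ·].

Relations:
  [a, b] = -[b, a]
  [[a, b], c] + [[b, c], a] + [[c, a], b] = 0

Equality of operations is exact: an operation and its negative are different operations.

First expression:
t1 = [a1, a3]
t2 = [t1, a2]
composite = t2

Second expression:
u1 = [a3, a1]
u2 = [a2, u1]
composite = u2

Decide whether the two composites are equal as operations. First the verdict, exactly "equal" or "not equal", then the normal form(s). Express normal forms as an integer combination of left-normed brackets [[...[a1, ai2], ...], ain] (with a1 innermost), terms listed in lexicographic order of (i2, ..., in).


equal; the common form is [[a1, a3], a2]

The first expression, normalized: [[a1, a3], a2]
The second expression, normalized: [[a1, a3], a2]
Identical normal forms: equal.


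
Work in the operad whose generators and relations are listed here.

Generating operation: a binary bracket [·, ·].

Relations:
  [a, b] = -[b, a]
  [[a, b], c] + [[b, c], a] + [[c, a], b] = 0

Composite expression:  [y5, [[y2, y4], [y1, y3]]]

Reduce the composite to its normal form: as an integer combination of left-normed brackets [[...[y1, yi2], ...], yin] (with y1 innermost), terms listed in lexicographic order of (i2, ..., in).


[[[[y1, y3], y2], y4], y5] - [[[[y1, y3], y4], y2], y5]

Expand each bracket as ab - ba; the y1-initial words give the coefficients.
Composite bracket: [y5, [[y2, y4], [y1, y3]]]
Applying ab - ba throughout gives 16 signed words (2^4 = 16).
Words beginning with y1 determine it all:
  the word y1y3y2y4y5 carries sign +1 and contributes +[[[[y1, y3], y2], y4], y5]
  the word y1y3y4y2y5 carries sign -1 and contributes -[[[[y1, y3], y4], y2], y5]


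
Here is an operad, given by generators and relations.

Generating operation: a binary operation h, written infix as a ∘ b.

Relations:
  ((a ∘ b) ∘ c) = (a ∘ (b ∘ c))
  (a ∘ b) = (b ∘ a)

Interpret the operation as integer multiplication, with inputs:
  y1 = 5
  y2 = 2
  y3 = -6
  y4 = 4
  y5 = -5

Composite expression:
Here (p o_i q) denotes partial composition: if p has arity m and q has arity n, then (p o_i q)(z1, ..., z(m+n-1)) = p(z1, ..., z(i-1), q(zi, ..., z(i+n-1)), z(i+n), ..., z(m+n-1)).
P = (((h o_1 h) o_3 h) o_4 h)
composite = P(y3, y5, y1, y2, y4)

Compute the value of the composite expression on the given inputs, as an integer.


1200

(y3 ∘ y5) = 30
(y2 ∘ y4) = 8
(y1 ∘ (y2 ∘ y4)) = 40
((y3 ∘ y5) ∘ (y1 ∘ (y2 ∘ y4))) = 1200


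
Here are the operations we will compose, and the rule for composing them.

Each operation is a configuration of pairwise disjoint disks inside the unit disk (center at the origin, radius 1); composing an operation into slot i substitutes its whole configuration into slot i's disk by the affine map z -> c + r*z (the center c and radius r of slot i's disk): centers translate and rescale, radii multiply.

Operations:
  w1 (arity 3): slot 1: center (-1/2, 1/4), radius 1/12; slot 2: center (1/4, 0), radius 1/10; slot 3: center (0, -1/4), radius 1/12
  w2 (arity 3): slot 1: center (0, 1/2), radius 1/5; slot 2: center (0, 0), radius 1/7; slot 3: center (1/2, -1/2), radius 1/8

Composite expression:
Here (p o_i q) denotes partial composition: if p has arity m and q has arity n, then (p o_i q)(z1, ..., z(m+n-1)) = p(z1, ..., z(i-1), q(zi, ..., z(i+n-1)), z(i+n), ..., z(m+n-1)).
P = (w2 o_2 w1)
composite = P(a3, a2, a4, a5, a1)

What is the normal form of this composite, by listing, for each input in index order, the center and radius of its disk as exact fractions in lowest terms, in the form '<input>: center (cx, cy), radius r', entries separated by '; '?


a1: center (1/2, -1/2), radius 1/8; a2: center (-1/14, 1/28), radius 1/84; a3: center (0, 1/2), radius 1/5; a4: center (1/28, 0), radius 1/70; a5: center (0, -1/28), radius 1/84

Only the slot chain above each a matters under w2; compose those maps.
tracing a3 down its 1-map path: center (0, 1/2), radius 1/5
tracing a2 down its 2-map path: center (-1/14, 1/28), radius 1/84
tracing a4 down its 2-map path: center (1/28, 0), radius 1/70
tracing a5 down its 2-map path: center (0, -1/28), radius 1/84
tracing a1 down its 1-map path: center (1/2, -1/2), radius 1/8


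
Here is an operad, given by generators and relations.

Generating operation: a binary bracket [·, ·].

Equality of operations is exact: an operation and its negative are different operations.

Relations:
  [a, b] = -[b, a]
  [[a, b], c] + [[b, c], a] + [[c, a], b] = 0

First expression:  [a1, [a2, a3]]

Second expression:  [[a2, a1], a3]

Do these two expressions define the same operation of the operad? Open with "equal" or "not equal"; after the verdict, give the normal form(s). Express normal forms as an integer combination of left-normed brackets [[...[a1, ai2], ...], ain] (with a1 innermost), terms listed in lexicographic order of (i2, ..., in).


not equal; the first gives [[a1, a2], a3] - [[a1, a3], a2] and the second -[[a1, a2], a3]

In normal form, the first expression is [[a1, a2], a3] - [[a1, a3], a2]
In normal form, the second expression is -[[a1, a2], a3]
Distinct normal forms: not equal.


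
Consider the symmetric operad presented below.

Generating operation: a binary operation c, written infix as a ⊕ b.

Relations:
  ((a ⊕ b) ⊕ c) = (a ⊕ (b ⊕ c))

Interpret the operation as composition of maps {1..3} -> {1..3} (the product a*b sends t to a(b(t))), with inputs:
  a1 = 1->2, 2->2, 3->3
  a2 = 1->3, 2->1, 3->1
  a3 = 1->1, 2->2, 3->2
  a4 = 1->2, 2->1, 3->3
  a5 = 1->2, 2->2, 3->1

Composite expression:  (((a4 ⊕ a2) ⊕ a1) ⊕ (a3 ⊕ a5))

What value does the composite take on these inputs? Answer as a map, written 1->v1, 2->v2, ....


1->2, 2->2, 3->2

(a4 ⊕ a2) = 1->3, 2->2, 3->2
((a4 ⊕ a2) ⊕ a1) = 1->2, 2->2, 3->2
(a3 ⊕ a5) = 1->2, 2->2, 3->1
(((a4 ⊕ a2) ⊕ a1) ⊕ (a3 ⊕ a5)) = 1->2, 2->2, 3->2


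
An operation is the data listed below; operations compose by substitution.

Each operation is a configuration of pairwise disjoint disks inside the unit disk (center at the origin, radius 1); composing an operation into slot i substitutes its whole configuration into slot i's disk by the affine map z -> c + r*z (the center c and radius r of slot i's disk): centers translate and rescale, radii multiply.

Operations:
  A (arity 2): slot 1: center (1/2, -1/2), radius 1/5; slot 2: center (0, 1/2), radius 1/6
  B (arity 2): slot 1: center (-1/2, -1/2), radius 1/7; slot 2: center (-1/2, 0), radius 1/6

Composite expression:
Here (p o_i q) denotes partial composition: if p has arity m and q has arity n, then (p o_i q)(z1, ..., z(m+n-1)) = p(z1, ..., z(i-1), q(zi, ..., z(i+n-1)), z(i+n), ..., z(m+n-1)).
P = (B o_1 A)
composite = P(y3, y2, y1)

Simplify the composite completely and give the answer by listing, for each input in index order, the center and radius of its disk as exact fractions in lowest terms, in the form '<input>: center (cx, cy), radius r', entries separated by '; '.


y1: center (-1/2, 0), radius 1/6; y2: center (-1/2, -3/7), radius 1/42; y3: center (-3/7, -4/7), radius 1/35

Affine substitution under B: radii multiply and y-centers shift.
input y3: applying the 2 nested substitutions gives center (-3/7, -4/7), radius 1/35
input y2: applying the 2 nested substitutions gives center (-1/2, -3/7), radius 1/42
input y1: applying the 1 nested substitution gives center (-1/2, 0), radius 1/6


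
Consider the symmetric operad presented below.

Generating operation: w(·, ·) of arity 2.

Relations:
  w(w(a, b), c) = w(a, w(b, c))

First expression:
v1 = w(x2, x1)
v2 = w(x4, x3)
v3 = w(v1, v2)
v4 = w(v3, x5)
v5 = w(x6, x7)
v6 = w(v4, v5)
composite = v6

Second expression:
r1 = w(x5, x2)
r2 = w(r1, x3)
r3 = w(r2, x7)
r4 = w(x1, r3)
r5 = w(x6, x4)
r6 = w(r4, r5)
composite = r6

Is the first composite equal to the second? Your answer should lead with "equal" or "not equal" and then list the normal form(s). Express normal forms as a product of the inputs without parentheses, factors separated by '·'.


not equal — first x2 · x1 · x4 · x3 · x5 · x6 · x7, second x1 · x5 · x2 · x3 · x7 · x6 · x4

Normal form of the first expression: x2 · x1 · x4 · x3 · x5 · x6 · x7
Normal form of the second expression: x1 · x5 · x2 · x3 · x7 · x6 · x4
They disagree, so not equal.


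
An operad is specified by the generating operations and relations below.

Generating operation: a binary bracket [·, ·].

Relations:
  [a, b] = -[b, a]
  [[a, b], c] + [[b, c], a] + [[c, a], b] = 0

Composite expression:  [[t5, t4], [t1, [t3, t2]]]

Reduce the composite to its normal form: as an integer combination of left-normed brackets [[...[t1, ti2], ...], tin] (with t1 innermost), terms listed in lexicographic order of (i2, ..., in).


Expand each bracket as ab - ba; the t1-initial words give the coefficients.
Composite bracket: [[t5, t4], [t1, [t3, t2]]]
Applying ab - ba throughout gives 16 signed words (2^4 = 16).
Collect the words opening with t1:
  t1t2t3t4t5 appears with sign -1, giving the term -[[[[t1, t2], t3], t4], t5]
  t1t2t3t5t4 appears with sign +1, giving the term +[[[[t1, t2], t3], t5], t4]
  t1t3t2t4t5 appears with sign +1, giving the term +[[[[t1, t3], t2], t4], t5]
  t1t3t2t5t4 appears with sign -1, giving the term -[[[[t1, t3], t2], t5], t4]

-[[[[t1, t2], t3], t4], t5] + [[[[t1, t2], t3], t5], t4] + [[[[t1, t3], t2], t4], t5] - [[[[t1, t3], t2], t5], t4]


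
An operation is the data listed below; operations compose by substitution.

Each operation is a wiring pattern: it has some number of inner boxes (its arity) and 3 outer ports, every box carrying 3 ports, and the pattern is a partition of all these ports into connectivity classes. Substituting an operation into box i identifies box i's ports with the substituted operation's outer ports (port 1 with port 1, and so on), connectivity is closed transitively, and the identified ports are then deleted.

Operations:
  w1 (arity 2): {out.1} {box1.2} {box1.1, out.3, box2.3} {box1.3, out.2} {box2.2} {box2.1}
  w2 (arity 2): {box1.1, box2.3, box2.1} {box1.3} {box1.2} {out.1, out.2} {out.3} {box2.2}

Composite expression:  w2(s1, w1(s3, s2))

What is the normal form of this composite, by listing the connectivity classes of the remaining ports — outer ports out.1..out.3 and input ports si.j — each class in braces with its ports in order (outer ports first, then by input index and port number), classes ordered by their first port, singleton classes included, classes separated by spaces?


Reachability decides: close wires over w2-identified ports.
composing w1 on (s3, s2), with out.j its own outer ports: {out.1} {out.2, s3.3} {out.3, s2.3, s3.1} {s2.1} {s2.2} {s3.2}
composing w2 on (s1, s3, s2), with out.j its own outer ports: {out.1, out.2} {out.3} {s1.1, s2.3, s3.1} {s1.2} {s1.3} {s2.1} {s2.2} {s3.2} {s3.3}

{out.1, out.2} {out.3} {s1.1, s2.3, s3.1} {s1.2} {s1.3} {s2.1} {s2.2} {s3.2} {s3.3}


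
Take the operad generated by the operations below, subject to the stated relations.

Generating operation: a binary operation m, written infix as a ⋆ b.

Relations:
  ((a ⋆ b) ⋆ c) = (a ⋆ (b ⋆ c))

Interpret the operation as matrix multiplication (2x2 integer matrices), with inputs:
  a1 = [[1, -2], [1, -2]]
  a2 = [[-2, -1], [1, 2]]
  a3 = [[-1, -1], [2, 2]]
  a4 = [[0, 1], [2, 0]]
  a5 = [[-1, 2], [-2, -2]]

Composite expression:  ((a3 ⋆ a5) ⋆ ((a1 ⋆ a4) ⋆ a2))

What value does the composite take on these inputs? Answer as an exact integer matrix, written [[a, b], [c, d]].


[[27, 18], [-54, -36]]

(a3 ⋆ a5) = [[3, 0], [-6, 0]]
(a1 ⋆ a4) = [[-4, 1], [-4, 1]]
((a1 ⋆ a4) ⋆ a2) = [[9, 6], [9, 6]]
((a3 ⋆ a5) ⋆ ((a1 ⋆ a4) ⋆ a2)) = [[27, 18], [-54, -36]]


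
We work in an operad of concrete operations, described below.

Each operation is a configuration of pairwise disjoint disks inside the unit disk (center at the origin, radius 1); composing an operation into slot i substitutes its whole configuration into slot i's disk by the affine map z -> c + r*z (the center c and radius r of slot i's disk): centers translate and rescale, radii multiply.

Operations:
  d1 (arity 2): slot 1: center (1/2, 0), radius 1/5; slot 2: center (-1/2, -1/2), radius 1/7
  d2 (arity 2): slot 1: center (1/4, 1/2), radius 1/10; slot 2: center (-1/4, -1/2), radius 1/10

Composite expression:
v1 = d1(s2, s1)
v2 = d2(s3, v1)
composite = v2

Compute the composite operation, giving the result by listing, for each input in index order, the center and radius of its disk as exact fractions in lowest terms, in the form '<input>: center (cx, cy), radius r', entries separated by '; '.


s1: center (-3/10, -11/20), radius 1/70; s2: center (-1/5, -1/2), radius 1/50; s3: center (1/4, 1/2), radius 1/10

Only the slot chain above each s matters under d2; compose those maps.
input s3: applying the 1 nested substitution gives center (1/4, 1/2), radius 1/10
input s2: applying the 2 nested substitutions gives center (-1/5, -1/2), radius 1/50
input s1: applying the 2 nested substitutions gives center (-3/10, -11/20), radius 1/70


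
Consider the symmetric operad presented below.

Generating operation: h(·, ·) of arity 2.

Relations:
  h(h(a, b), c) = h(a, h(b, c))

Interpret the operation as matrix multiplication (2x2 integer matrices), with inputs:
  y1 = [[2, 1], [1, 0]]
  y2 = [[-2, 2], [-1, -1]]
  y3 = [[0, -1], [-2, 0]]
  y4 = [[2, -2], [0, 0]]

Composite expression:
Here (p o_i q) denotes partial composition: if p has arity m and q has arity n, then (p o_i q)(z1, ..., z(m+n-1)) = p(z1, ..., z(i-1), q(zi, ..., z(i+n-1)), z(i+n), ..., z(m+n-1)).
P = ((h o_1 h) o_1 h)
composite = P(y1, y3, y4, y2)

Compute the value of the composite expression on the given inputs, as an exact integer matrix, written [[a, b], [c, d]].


h(y1, y3) = [[-2, -2], [0, -1]]
h(h(y1, y3), y4) = [[-4, 4], [0, 0]]
h(h(h(y1, y3), y4), y2) = [[4, -12], [0, 0]]

[[4, -12], [0, 0]]


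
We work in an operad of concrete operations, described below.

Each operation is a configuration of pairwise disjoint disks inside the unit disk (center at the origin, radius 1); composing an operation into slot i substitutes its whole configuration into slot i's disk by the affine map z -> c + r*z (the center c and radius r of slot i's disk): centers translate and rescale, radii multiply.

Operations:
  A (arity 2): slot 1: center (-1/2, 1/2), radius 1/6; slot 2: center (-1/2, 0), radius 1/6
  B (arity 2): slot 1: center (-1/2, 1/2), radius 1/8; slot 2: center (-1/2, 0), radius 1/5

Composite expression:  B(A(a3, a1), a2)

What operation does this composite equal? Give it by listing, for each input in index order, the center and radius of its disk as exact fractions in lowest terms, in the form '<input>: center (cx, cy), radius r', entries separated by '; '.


a1: center (-9/16, 1/2), radius 1/48; a2: center (-1/2, 0), radius 1/5; a3: center (-9/16, 9/16), radius 1/48

Nesting under B composes maps z -> c + r*z down each a-path.
input a3: applying the 2 nested substitutions gives center (-9/16, 9/16), radius 1/48
input a1: applying the 2 nested substitutions gives center (-9/16, 1/2), radius 1/48
input a2: applying the 1 nested substitution gives center (-1/2, 0), radius 1/5


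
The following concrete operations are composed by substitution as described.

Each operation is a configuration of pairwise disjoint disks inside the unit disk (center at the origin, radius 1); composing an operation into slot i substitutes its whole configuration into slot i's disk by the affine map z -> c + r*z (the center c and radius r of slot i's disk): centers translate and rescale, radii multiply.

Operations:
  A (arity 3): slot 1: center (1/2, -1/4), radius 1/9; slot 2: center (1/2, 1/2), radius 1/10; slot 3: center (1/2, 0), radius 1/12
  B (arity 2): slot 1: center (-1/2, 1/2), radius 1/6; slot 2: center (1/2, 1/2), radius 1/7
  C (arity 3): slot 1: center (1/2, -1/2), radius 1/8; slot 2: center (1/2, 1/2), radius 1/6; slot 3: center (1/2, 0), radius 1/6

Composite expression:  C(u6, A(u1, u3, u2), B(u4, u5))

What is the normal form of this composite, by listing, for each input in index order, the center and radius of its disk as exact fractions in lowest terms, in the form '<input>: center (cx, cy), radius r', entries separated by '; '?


u1: center (7/12, 11/24), radius 1/54; u2: center (7/12, 1/2), radius 1/72; u3: center (7/12, 7/12), radius 1/60; u4: center (5/12, 1/12), radius 1/36; u5: center (7/12, 1/12), radius 1/42; u6: center (1/2, -1/2), radius 1/8

Affine substitution under C: radii multiply and u-centers shift.
for u6, the 1-step affine chain lands on center (1/2, -1/2), radius 1/8
for u1, the 2-step affine chain lands on center (7/12, 11/24), radius 1/54
for u3, the 2-step affine chain lands on center (7/12, 7/12), radius 1/60
for u2, the 2-step affine chain lands on center (7/12, 1/2), radius 1/72
for u4, the 2-step affine chain lands on center (5/12, 1/12), radius 1/36
for u5, the 2-step affine chain lands on center (7/12, 1/12), radius 1/42


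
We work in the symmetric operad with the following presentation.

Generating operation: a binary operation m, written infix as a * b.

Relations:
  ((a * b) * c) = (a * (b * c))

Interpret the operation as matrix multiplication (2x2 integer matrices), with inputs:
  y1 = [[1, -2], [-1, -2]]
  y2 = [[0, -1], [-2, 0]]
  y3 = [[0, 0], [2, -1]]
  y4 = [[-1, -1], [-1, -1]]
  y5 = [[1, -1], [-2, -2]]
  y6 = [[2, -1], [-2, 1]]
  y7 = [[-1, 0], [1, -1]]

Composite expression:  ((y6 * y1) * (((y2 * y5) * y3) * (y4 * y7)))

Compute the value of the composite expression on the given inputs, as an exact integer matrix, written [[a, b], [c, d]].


(y6 * y1) = [[3, -2], [-3, 2]]
(y2 * y5) = [[2, 2], [-2, 2]]
((y2 * y5) * y3) = [[4, -2], [4, -2]]
(y4 * y7) = [[0, 1], [0, 1]]
(((y2 * y5) * y3) * (y4 * y7)) = [[0, 2], [0, 2]]
((y6 * y1) * (((y2 * y5) * y3) * (y4 * y7))) = [[0, 2], [0, -2]]

[[0, 2], [0, -2]]


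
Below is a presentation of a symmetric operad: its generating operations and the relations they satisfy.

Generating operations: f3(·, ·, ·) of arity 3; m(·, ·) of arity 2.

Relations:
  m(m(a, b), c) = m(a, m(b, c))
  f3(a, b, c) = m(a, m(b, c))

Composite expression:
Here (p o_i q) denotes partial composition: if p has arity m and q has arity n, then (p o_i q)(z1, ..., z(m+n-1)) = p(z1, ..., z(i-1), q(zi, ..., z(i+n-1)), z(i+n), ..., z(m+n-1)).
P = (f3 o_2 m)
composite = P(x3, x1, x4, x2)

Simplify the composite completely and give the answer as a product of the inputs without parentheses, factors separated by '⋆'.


x3 ⋆ x1 ⋆ x4 ⋆ x2

Associativity of f3 dissolves the nesting; only the x-input order survives.
m(x1, x4) unparenthesizes to x1 ⋆ x4
f3(x3, m(x1, x4), x2) unparenthesizes to x3 ⋆ x1 ⋆ x4 ⋆ x2


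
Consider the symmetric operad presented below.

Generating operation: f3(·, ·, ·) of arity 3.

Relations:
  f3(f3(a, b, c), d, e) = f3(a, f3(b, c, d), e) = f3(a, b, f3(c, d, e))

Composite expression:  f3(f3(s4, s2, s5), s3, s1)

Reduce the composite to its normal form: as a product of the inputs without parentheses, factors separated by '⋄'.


Every regrouping of f3 is equal, so read the s-inputs in written order.
f3(s4, s2, s5) flattens to s4 ⋄ s2 ⋄ s5
f3(f3(s4, s2, s5), s3, s1) flattens to s4 ⋄ s2 ⋄ s5 ⋄ s3 ⋄ s1

s4 ⋄ s2 ⋄ s5 ⋄ s3 ⋄ s1


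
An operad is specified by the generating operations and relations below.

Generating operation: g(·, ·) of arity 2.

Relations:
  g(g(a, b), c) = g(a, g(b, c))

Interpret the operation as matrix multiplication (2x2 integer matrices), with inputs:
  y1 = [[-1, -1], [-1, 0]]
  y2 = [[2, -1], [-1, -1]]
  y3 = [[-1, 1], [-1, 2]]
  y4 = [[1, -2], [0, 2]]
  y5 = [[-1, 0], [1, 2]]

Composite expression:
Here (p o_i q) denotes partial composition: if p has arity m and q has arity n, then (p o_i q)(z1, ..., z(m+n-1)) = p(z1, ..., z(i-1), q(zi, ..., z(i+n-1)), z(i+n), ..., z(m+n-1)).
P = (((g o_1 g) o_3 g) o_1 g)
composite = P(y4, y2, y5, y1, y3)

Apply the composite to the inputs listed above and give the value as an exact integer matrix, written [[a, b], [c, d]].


g(y4, y2) = [[4, 1], [-2, -2]]
g(g(y4, y2), y5) = [[-3, 2], [0, -4]]
g(y1, y3) = [[2, -3], [1, -1]]
g(g(g(y4, y2), y5), g(y1, y3)) = [[-4, 7], [-4, 4]]

[[-4, 7], [-4, 4]]


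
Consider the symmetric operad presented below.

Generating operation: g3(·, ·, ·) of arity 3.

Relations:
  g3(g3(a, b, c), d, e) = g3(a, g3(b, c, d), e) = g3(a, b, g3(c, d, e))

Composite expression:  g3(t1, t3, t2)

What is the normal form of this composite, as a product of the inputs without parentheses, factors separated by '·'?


t1 · t3 · t2


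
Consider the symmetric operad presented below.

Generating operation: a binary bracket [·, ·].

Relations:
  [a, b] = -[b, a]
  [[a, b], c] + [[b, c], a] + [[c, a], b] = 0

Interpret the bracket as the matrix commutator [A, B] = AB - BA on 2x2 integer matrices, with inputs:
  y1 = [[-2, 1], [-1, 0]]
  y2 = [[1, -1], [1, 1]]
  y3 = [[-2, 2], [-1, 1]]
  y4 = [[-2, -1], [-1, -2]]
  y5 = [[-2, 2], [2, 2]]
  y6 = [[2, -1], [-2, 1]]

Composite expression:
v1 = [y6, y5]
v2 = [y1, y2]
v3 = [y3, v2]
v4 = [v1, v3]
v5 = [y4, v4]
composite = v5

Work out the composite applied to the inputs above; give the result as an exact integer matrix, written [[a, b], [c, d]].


[y6, y5] = [[2, -2], [6, -2]]
[y1, y2] = [[0, 2], [2, 0]]
[y3, [y1, y2]] = [[6, -6], [6, -6]]
[[y6, y5], [y3, [y1, y2]]] = [[24, 0], [48, -24]]
[y4, [[y6, y5], [y3, [y1, y2]]]] = [[-48, 48], [-48, 48]]

[[-48, 48], [-48, 48]]


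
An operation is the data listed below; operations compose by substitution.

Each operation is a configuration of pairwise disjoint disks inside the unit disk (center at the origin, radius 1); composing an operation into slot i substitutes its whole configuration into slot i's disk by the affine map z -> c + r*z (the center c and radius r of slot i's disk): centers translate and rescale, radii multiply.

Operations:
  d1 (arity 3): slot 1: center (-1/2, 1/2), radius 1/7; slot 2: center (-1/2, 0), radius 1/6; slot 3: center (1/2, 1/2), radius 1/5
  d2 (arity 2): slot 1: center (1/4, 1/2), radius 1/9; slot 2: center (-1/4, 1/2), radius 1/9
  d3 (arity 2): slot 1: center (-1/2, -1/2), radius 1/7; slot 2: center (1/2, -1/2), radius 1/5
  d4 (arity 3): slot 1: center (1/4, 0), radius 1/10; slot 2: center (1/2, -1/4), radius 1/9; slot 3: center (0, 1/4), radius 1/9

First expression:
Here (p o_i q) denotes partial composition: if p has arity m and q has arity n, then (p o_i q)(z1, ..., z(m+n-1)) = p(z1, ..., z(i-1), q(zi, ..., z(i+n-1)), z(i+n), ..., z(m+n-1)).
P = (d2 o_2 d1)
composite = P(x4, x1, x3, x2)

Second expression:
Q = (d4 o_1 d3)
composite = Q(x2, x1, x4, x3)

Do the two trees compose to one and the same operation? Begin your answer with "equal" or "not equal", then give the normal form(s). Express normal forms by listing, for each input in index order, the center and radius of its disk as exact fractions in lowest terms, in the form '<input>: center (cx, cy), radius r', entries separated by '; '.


not equal; first: x1: center (-11/36, 5/9), radius 1/63; x2: center (-7/36, 5/9), radius 1/45; x3: center (-11/36, 1/2), radius 1/54; x4: center (1/4, 1/2), radius 1/9; second: x1: center (3/10, -1/20), radius 1/50; x2: center (1/5, -1/20), radius 1/70; x3: center (0, 1/4), radius 1/9; x4: center (1/2, -1/4), radius 1/9

Normal form of the first expression: x1: center (-11/36, 5/9), radius 1/63; x2: center (-7/36, 5/9), radius 1/45; x3: center (-11/36, 1/2), radius 1/54; x4: center (1/4, 1/2), radius 1/9
Normal form of the second expression: x1: center (3/10, -1/20), radius 1/50; x2: center (1/5, -1/20), radius 1/70; x3: center (0, 1/4), radius 1/9; x4: center (1/2, -1/4), radius 1/9
Different reductions; not equal.
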